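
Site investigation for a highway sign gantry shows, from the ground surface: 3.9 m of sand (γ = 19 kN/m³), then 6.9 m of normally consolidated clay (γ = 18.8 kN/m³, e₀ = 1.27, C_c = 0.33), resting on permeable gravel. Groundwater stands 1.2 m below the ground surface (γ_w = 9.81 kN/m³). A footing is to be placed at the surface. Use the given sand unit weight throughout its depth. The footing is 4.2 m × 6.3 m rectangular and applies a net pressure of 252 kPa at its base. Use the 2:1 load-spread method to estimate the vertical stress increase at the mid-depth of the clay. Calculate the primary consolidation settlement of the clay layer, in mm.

Mid-depth of clay below the ground surface: z = 3.9 + 6.9/2 = 7.35 m.
Total vertical stress at mid-clay: σ_v = 19×3.9 + 18.8×3.45 = 138.96 kPa.
Pore pressure: u = 9.81×(7.35 − 1.2) = 60.332 kPa.
Initial effective stress: σ'_0 = σ_v − u = 138.96 − 60.332 = 78.628 kPa.
Stress increase at mid-clay by the 2:1 spreading method:
Δσ = qBL/((B+z)(L+z)) = 252×4.2×6.3/((4.2+7.35)(6.3+7.35)) = 42.294 kPa
Final effective stress: σ'_f = σ'_0 + Δσ = 78.628 + 42.294 = 120.92 kPa.
Normally consolidated clay, so the full stress increment lies on the virgin compression line:
S_c = C_c·H/(1+e₀)·log₁₀(σ'_f/σ'_0) = 0.33×6.9/(1+1.27)×log₁₀(120.92/78.628)
    = 1.0031 × 0.18692 = 0.1875 m

S_c ≈ 187 mm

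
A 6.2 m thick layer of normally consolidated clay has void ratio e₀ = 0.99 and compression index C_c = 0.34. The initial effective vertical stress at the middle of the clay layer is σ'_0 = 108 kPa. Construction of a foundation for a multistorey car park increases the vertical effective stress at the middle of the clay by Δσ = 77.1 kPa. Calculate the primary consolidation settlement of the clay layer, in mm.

S_c ≈ 248 mm

Final effective stress: σ'_f = σ'_0 + Δσ = 108 + 77.1 = 185.1 kPa.
Normally consolidated clay, so the full stress increment lies on the virgin compression line:
S_c = C_c·H/(1+e₀)·log₁₀(σ'_f/σ'_0) = 0.34×6.2/(1+0.99)×log₁₀(185.1/108)
    = 1.0593 × 0.23398 = 0.2479 m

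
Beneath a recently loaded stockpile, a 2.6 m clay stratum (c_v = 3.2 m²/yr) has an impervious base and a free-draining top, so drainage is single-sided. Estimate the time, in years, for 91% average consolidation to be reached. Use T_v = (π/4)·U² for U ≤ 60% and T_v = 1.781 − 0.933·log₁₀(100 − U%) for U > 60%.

Drainage path length: H_d = H = 2.6 m (single drainage).
U > 60%: T_v = 1.781 − 0.933·log₁₀(100 − 91) = 0.89069.
t = T_v·H_d²/c_v = 0.89069×2.6²/3.2 = 1.882 years.

t ≈ 1.88 years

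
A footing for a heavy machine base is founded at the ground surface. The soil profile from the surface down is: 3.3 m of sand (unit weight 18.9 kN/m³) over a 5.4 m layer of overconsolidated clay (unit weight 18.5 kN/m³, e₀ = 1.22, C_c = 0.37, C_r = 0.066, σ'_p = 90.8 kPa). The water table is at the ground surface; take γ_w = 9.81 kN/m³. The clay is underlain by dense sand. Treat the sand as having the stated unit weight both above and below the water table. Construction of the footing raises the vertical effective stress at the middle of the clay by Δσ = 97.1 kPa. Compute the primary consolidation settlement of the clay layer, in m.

S_c ≈ 0.235 m

Mid-depth of clay below the ground surface: z = 3.3 + 5.4/2 = 6 m.
Total vertical stress at mid-clay: σ_v = 18.9×3.3 + 18.5×2.7 = 112.32 kPa.
Pore pressure: u = 9.81×(6 − 0) = 58.86 kPa.
Initial effective stress: σ'_0 = σ_v − u = 112.32 − 58.86 = 53.46 kPa.
Final effective stress: σ'_f = 53.46 + 97.1 = 150.56 kPa.
σ'_f = 150.56 > σ'_p = 90.8 kPa, so the stress path crosses the preconsolidation pressure — recompression up to σ'_p, then virgin compression beyond:
S_c = H/(1+e₀)·[C_r·log₁₀(σ'_p/σ'_0) + C_c·log₁₀(σ'_f/σ'_p)]
    = 5.4/2.22 × [0.066×log₁₀(90.8/53.46) + 0.37×log₁₀(150.56/90.8)]
    = 2.4324 × [0.015184 + 0.081261] = 0.2346 m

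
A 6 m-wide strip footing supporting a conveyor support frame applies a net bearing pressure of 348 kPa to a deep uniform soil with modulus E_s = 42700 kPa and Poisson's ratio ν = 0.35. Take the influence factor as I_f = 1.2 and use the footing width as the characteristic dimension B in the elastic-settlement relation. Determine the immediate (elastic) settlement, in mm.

S_e ≈ 51.5 mm

Immediate (elastic) settlement: S_e = q·B·(1−ν²)/E_s · I_f.
S_e = 348 × 6 × (1 − 0.35²) / 42700 × 1.2
    = 348 × 6 × 0.8775 / 42700 × 1.2
    = 0.05149 m = 51.49 mm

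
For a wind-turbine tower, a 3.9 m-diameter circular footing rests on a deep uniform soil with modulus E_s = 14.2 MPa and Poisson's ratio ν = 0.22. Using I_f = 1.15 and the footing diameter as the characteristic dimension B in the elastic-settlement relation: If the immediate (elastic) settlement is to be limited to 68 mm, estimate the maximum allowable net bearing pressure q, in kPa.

q ≈ 226 kPa

E_s = 14.2 MPa = 14200 kPa.
S_e = q·B·(1−ν²)/E_s · I_f  ⇒  q = S_e·E_s / (B·(1−ν²)·I_f).
q = 0.068 × 14200 / (3.9 × 0.9516 × 1.15) = 226.2 kPa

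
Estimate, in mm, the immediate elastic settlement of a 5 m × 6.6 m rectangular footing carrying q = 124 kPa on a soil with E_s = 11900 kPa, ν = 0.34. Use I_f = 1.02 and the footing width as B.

Immediate (elastic) settlement: S_e = q·B·(1−ν²)/E_s · I_f.
S_e = 124 × 5 × (1 − 0.34²) / 11900 × 1.02
    = 124 × 5 × 0.8844 / 11900 × 1.02
    = 0.047 m = 47 mm

S_e ≈ 47 mm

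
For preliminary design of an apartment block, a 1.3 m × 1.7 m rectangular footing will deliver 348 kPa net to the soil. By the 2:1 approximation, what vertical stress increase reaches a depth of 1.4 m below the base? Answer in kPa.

Δσ_z ≈ 91.9 kPa

By the 2:1 method the load spreads at 1 horizontal : 2 vertical, so at depth z the loaded area has grown by z in each plan dimension:
Δσ = qBL/((B+z)(L+z)) = 348×1.3×1.7/((1.3+1.4)(1.7+1.4)) = 91.885 kPa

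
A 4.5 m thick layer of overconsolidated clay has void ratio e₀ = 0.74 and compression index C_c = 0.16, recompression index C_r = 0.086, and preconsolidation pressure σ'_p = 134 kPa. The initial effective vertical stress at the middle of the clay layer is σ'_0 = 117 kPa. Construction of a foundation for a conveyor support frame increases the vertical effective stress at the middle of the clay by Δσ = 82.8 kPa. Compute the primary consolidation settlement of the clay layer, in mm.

Final effective stress: σ'_f = 117 + 82.8 = 199.8 kPa.
σ'_f = 199.8 > σ'_p = 134 kPa, so the stress path crosses the preconsolidation pressure — recompression up to σ'_p, then virgin compression beyond:
S_c = H/(1+e₀)·[C_r·log₁₀(σ'_p/σ'_0) + C_c·log₁₀(σ'_f/σ'_p)]
    = 4.5/1.74 × [0.086×log₁₀(134/117) + 0.16×log₁₀(199.8/134)]
    = 2.5862 × [0.005067 + 0.027759] = 0.08489 m

S_c ≈ 84.9 mm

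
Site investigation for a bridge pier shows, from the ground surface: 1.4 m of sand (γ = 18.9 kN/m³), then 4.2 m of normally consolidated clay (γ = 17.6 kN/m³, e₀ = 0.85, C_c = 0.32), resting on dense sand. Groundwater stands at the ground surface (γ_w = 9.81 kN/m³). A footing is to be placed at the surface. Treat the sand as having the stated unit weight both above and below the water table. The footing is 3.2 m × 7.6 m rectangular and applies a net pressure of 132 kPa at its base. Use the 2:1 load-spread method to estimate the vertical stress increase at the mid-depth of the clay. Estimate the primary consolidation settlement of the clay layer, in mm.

S_c ≈ 287 mm

Mid-depth of clay below the ground surface: z = 1.4 + 4.2/2 = 3.5 m.
Total vertical stress at mid-clay: σ_v = 18.9×1.4 + 17.6×2.1 = 63.42 kPa.
Pore pressure: u = 9.81×(3.5 − 0) = 34.335 kPa.
Initial effective stress: σ'_0 = σ_v − u = 63.42 − 34.335 = 29.085 kPa.
Stress increase at mid-clay by the 2:1 spreading method:
Δσ = qBL/((B+z)(L+z)) = 132×3.2×7.6/((3.2+3.5)(7.6+3.5)) = 43.166 kPa
Final effective stress: σ'_f = σ'_0 + Δσ = 29.085 + 43.166 = 72.251 kPa.
Normally consolidated clay, so the full stress increment lies on the virgin compression line:
S_c = C_c·H/(1+e₀)·log₁₀(σ'_f/σ'_0) = 0.32×4.2/(1+0.85)×log₁₀(72.251/29.085)
    = 0.72649 × 0.39517 = 0.2871 m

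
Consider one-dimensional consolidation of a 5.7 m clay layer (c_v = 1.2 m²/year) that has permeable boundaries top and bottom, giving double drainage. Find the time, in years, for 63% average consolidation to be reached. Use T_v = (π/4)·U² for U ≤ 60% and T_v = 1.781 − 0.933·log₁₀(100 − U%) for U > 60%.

t ≈ 2.15 years

Drainage path length: H_d = H/2 = 2.85 m (double drainage).
U > 60%: T_v = 1.781 − 0.933·log₁₀(100 − 63) = 0.31787.
t = T_v·H_d²/c_v = 0.31787×2.85²/1.2 = 2.152 years.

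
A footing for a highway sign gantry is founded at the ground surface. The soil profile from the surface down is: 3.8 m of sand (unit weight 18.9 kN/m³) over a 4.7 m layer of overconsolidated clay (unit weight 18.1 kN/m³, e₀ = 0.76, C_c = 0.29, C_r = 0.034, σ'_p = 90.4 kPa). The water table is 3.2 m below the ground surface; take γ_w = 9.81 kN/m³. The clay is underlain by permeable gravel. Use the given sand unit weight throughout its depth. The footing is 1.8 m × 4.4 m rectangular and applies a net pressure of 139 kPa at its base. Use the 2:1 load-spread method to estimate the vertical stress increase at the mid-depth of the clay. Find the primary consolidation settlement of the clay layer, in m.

Mid-depth of clay below the ground surface: z = 3.8 + 4.7/2 = 6.15 m.
Total vertical stress at mid-clay: σ_v = 18.9×3.8 + 18.1×2.35 = 114.35 kPa.
Pore pressure: u = 9.81×(6.15 − 3.2) = 28.94 kPa.
Initial effective stress: σ'_0 = σ_v − u = 114.35 − 28.94 = 85.41 kPa.
Stress increase at mid-clay by the 2:1 spreading method:
Δσ = qBL/((B+z)(L+z)) = 139×1.8×4.4/((1.8+6.15)(4.4+6.15)) = 13.126 kPa
Final effective stress: σ'_f = 85.41 + 13.126 = 98.536 kPa.
σ'_f = 98.536 > σ'_p = 90.4 kPa, so the stress path crosses the preconsolidation pressure — recompression up to σ'_p, then virgin compression beyond:
S_c = H/(1+e₀)·[C_r·log₁₀(σ'_p/σ'_0) + C_c·log₁₀(σ'_f/σ'_p)]
    = 4.7/1.76 × [0.034×log₁₀(90.4/85.41) + 0.29×log₁₀(98.536/90.4)]
    = 2.6705 × [0.00083843 + 0.010854] = 0.03122 m

S_c ≈ 0.0312 m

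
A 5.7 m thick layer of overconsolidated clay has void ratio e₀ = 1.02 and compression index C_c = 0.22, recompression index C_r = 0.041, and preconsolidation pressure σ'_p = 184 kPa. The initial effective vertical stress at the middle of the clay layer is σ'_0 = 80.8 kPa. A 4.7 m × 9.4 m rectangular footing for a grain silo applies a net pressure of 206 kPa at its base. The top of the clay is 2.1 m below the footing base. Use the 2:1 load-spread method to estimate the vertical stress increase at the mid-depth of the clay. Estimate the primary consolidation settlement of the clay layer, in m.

S_c ≈ 0.0299 m

Mid-depth of clay below the footing base: z = 2.1 + 5.7/2 = 4.95 m.
Stress increase at mid-clay by the 2:1 spreading method:
Δσ = qBL/((B+z)(L+z)) = 206×4.7×9.4/((4.7+4.95)(9.4+4.95)) = 65.722 kPa
Final effective stress: σ'_f = 80.8 + 65.722 = 146.52 kPa.
σ'_f = 146.52 ≤ σ'_p = 184 kPa, so the clay remains overconsolidated and only the recompression index applies:
S_c = C_r·H/(1+e₀)·log₁₀(σ'_f/σ'_0) = 0.041×5.7/2.02×log₁₀(146.52/80.8)
    = 0.11569 × 0.25849 = 0.02991 m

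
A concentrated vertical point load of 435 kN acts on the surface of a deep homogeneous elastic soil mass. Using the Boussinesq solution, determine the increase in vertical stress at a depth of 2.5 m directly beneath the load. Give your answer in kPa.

Boussinesq vertical stress below a point load on an elastic half-space:
Δσ_z = 3P/(2πz²) · [1 + (r/z)²]^(−5/2)
r/z = 0/2.5 = 0; [1+(r/z)²]^(−5/2) = 1.
Δσ_z = 3×435/(2π×2.5²) × 1 = 33.232 × 1 = 33.23 kPa

Δσ_z ≈ 33.2 kPa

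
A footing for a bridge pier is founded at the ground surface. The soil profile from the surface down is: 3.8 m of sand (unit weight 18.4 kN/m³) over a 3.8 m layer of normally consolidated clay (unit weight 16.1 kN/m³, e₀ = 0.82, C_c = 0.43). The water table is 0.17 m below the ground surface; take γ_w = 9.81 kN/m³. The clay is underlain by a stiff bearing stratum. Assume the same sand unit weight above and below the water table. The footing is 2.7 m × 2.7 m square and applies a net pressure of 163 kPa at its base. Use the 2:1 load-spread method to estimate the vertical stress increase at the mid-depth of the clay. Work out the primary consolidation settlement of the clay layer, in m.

S_c ≈ 0.121 m

Mid-depth of clay below the ground surface: z = 3.8 + 3.8/2 = 5.7 m.
Total vertical stress at mid-clay: σ_v = 18.4×3.8 + 16.1×1.9 = 100.51 kPa.
Pore pressure: u = 9.81×(5.7 − 0.17) = 54.249 kPa.
Initial effective stress: σ'_0 = σ_v − u = 100.51 − 54.249 = 46.261 kPa.
Stress increase at mid-clay by the 2:1 spreading method:
Δσ = qBL/((B+z)(L+z)) = 163×2.7×2.7/((2.7+5.7)(2.7+5.7)) = 16.841 kPa
Final effective stress: σ'_f = σ'_0 + Δσ = 46.261 + 16.841 = 63.102 kPa.
Normally consolidated clay, so the full stress increment lies on the virgin compression line:
S_c = C_c·H/(1+e₀)·log₁₀(σ'_f/σ'_0) = 0.43×3.8/(1+0.82)×log₁₀(63.102/46.261)
    = 0.8978 × 0.13483 = 0.1211 m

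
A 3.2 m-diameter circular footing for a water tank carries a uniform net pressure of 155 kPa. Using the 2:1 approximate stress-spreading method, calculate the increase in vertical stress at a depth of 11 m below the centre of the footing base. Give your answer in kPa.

By the 2:1 method the load spreads at 1 horizontal : 2 vertical, so at depth z the loaded area has grown by z in each plan dimension:
Δσ ≈ qD²/(D+z)² = 155×3.2²/(3.2+11)² = 7.8715 kPa

Δσ_z ≈ 7.87 kPa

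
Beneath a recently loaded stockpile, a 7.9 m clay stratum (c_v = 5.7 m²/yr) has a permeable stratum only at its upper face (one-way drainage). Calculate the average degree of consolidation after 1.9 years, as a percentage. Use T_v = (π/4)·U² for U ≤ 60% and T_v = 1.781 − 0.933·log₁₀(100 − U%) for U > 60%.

Drainage path length: H_d = H = 7.9 m (single drainage).
T_v = c_v·t/H_d² = 5.7×1.9/7.9² = 0.17353.
T_v = 0.17353 corresponds to the U ≤ 60% branch:
U = √(4T_v/π) = 0.47

U ≈ 47 %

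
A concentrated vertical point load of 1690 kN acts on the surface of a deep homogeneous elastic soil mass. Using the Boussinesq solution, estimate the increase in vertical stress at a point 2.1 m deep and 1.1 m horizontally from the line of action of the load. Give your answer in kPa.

Δσ_z ≈ 99.8 kPa

Boussinesq vertical stress below a point load on an elastic half-space:
Δσ_z = 3P/(2πz²) · [1 + (r/z)²]^(−5/2)
r/z = 1.1/2.1 = 0.52381; [1+(r/z)²]^(−5/2) = 0.54545.
Δσ_z = 3×1690/(2π×2.1²) × 0.54545 = 182.97 × 0.54545 = 99.8 kPa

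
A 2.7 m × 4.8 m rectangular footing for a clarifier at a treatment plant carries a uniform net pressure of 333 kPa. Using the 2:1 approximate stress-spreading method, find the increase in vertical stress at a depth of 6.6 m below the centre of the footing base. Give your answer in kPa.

Δσ_z ≈ 40.7 kPa

By the 2:1 method the load spreads at 1 horizontal : 2 vertical, so at depth z the loaded area has grown by z in each plan dimension:
Δσ = qBL/((B+z)(L+z)) = 333×2.7×4.8/((2.7+6.6)(4.8+6.6)) = 40.706 kPa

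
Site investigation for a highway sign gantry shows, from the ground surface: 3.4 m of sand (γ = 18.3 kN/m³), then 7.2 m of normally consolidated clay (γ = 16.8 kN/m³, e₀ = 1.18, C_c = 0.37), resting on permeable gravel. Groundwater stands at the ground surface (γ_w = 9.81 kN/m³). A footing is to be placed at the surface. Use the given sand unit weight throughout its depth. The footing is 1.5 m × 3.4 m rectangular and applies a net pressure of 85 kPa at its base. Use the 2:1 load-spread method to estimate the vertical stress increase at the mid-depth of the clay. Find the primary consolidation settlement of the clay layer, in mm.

Mid-depth of clay below the ground surface: z = 3.4 + 7.2/2 = 7 m.
Total vertical stress at mid-clay: σ_v = 18.3×3.4 + 16.8×3.6 = 122.7 kPa.
Pore pressure: u = 9.81×(7 − 0) = 68.67 kPa.
Initial effective stress: σ'_0 = σ_v − u = 122.7 − 68.67 = 54.03 kPa.
Stress increase at mid-clay by the 2:1 spreading method:
Δσ = qBL/((B+z)(L+z)) = 85×1.5×3.4/((1.5+7)(3.4+7)) = 4.9038 kPa
Final effective stress: σ'_f = σ'_0 + Δσ = 54.03 + 4.9038 = 58.934 kPa.
Normally consolidated clay, so the full stress increment lies on the virgin compression line:
S_c = C_c·H/(1+e₀)·log₁₀(σ'_f/σ'_0) = 0.37×7.2/(1+1.18)×log₁₀(58.934/54.03)
    = 1.222 × 0.037731 = 0.04611 m

S_c ≈ 46.1 mm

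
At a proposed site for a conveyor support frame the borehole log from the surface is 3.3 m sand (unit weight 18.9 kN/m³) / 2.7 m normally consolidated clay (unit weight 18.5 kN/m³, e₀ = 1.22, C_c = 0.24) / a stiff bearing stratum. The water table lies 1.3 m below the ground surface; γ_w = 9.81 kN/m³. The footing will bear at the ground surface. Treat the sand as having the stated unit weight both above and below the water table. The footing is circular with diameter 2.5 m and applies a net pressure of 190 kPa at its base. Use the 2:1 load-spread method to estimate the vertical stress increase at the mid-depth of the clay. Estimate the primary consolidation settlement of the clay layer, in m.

Mid-depth of clay below the ground surface: z = 3.3 + 2.7/2 = 4.65 m.
Total vertical stress at mid-clay: σ_v = 18.9×3.3 + 18.5×1.35 = 87.345 kPa.
Pore pressure: u = 9.81×(4.65 − 1.3) = 32.864 kPa.
Initial effective stress: σ'_0 = σ_v − u = 87.345 − 32.864 = 54.481 kPa.
Stress increase at mid-clay by the 2:1 spreading method:
Δσ ≈ qD²/(D+z)² = 190×2.5²/(2.5+4.65)² = 23.229 kPa
Final effective stress: σ'_f = σ'_0 + Δσ = 54.481 + 23.229 = 77.71 kPa.
Normally consolidated clay, so the full stress increment lies on the virgin compression line:
S_c = C_c·H/(1+e₀)·log₁₀(σ'_f/σ'_0) = 0.24×2.7/(1+1.22)×log₁₀(77.71/54.481)
    = 0.29189 × 0.15423 = 0.04502 m

S_c ≈ 0.045 m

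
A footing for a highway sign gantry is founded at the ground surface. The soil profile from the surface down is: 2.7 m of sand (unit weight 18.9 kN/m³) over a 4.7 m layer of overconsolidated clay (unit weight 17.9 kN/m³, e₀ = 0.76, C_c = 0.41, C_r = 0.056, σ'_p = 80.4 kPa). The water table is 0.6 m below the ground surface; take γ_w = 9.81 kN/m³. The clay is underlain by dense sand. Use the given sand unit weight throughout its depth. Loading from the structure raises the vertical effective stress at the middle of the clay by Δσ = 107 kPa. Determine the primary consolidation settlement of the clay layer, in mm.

Mid-depth of clay below the ground surface: z = 2.7 + 4.7/2 = 5.05 m.
Total vertical stress at mid-clay: σ_v = 18.9×2.7 + 17.9×2.35 = 93.095 kPa.
Pore pressure: u = 9.81×(5.05 − 0.6) = 43.655 kPa.
Initial effective stress: σ'_0 = σ_v − u = 93.095 − 43.655 = 49.44 kPa.
Final effective stress: σ'_f = 49.44 + 107 = 156.44 kPa.
σ'_f = 156.44 > σ'_p = 80.4 kPa, so the stress path crosses the preconsolidation pressure — recompression up to σ'_p, then virgin compression beyond:
S_c = H/(1+e₀)·[C_r·log₁₀(σ'_p/σ'_0) + C_c·log₁₀(σ'_f/σ'_p)]
    = 4.7/1.76 × [0.056×log₁₀(80.4/49.44) + 0.41×log₁₀(156.44/80.4)]
    = 2.6705 × [0.011826 + 0.11853] = 0.3481 m

S_c ≈ 348 mm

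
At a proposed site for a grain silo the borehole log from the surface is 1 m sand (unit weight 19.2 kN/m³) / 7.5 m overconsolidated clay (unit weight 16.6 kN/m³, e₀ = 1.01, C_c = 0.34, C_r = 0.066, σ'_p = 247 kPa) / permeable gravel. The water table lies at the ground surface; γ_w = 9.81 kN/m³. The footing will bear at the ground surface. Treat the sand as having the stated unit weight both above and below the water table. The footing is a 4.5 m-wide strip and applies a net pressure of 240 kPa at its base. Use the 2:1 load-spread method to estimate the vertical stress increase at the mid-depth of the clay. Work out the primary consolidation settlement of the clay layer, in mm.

S_c ≈ 157 mm

Mid-depth of clay below the ground surface: z = 1 + 7.5/2 = 4.75 m.
Total vertical stress at mid-clay: σ_v = 19.2×1 + 16.6×3.75 = 81.45 kPa.
Pore pressure: u = 9.81×(4.75 − 0) = 46.598 kPa.
Initial effective stress: σ'_0 = σ_v − u = 81.45 − 46.598 = 34.852 kPa.
Stress increase at mid-clay by the 2:1 spreading method:
Δσ = qB/(B+z) = 240×4.5/(4.5+4.75) = 116.76 kPa
Final effective stress: σ'_f = 34.852 + 116.76 = 151.61 kPa.
σ'_f = 151.61 ≤ σ'_p = 247 kPa, so the clay remains overconsolidated and only the recompression index applies:
S_c = C_r·H/(1+e₀)·log₁₀(σ'_f/σ'_0) = 0.066×7.5/2.01×log₁₀(151.61/34.852)
    = 0.24627 × 0.6385 = 0.1572 m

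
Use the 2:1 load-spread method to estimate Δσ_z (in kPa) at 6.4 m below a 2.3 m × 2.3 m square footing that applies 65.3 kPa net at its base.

Δσ_z ≈ 4.56 kPa

By the 2:1 method the load spreads at 1 horizontal : 2 vertical, so at depth z the loaded area has grown by z in each plan dimension:
Δσ = qBL/((B+z)(L+z)) = 65.3×2.3×2.3/((2.3+6.4)(2.3+6.4)) = 4.5638 kPa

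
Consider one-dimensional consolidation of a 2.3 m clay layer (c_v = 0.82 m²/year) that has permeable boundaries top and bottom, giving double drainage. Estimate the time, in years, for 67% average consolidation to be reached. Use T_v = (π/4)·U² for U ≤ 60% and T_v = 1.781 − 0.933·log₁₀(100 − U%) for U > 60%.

t ≈ 0.587 years

Drainage path length: H_d = H/2 = 1.15 m (double drainage).
U > 60%: T_v = 1.781 − 0.933·log₁₀(100 − 67) = 0.36423.
t = T_v·H_d²/c_v = 0.36423×1.15²/0.82 = 0.5874 years.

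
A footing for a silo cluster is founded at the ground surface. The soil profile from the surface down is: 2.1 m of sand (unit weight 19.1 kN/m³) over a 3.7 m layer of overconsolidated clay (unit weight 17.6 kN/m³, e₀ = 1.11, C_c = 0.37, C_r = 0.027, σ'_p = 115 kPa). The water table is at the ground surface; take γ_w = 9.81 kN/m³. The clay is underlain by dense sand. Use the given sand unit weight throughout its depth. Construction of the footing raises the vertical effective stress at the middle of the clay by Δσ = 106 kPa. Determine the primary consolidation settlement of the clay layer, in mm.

Mid-depth of clay below the ground surface: z = 2.1 + 3.7/2 = 3.95 m.
Total vertical stress at mid-clay: σ_v = 19.1×2.1 + 17.6×1.85 = 72.67 kPa.
Pore pressure: u = 9.81×(3.95 − 0) = 38.75 kPa.
Initial effective stress: σ'_0 = σ_v − u = 72.67 − 38.75 = 33.92 kPa.
Final effective stress: σ'_f = 33.92 + 106 = 139.92 kPa.
σ'_f = 139.92 > σ'_p = 115 kPa, so the stress path crosses the preconsolidation pressure — recompression up to σ'_p, then virgin compression beyond:
S_c = H/(1+e₀)·[C_r·log₁₀(σ'_p/σ'_0) + C_c·log₁₀(σ'_f/σ'_p)]
    = 3.7/2.11 × [0.027×log₁₀(115/33.92) + 0.37×log₁₀(139.92/115)]
    = 1.7536 × [0.014317 + 0.031517] = 0.08037 m

S_c ≈ 80.4 mm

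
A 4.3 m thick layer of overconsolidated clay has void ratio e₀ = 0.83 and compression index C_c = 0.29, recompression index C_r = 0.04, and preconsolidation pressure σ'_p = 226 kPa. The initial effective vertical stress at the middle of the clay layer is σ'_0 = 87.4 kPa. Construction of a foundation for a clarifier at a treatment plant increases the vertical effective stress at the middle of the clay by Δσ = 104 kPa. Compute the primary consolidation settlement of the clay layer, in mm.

Final effective stress: σ'_f = 87.4 + 104 = 191.4 kPa.
σ'_f = 191.4 ≤ σ'_p = 226 kPa, so the clay remains overconsolidated and only the recompression index applies:
S_c = C_r·H/(1+e₀)·log₁₀(σ'_f/σ'_0) = 0.04×4.3/1.83×log₁₀(191.4/87.4)
    = 0.093988 × 0.34043 = 0.032 m

S_c ≈ 32 mm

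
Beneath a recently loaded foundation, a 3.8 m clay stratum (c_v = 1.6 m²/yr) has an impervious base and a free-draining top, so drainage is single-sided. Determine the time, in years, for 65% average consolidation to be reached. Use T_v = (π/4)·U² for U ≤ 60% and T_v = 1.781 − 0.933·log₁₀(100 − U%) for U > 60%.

Drainage path length: H_d = H = 3.8 m (single drainage).
U > 60%: T_v = 1.781 − 0.933·log₁₀(100 − 65) = 0.34038.
t = T_v·H_d²/c_v = 0.34038×3.8²/1.6 = 3.072 years.

t ≈ 3.07 years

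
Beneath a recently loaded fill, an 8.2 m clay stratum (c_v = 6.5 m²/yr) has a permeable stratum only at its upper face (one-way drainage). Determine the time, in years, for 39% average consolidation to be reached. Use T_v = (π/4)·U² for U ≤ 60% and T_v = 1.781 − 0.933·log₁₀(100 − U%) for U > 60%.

t ≈ 1.24 years

Drainage path length: H_d = H = 8.2 m (single drainage).
U ≤ 60%: T_v = (π/4)·U² = (π/4)×0.39² = 0.11946.
t = T_v·H_d²/c_v = 0.11946×8.2²/6.5 = 1.236 years.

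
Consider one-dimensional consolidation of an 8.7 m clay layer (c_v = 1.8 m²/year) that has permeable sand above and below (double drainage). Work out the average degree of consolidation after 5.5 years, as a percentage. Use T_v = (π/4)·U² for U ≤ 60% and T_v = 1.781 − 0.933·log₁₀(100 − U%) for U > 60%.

U ≈ 77.7 %

Drainage path length: H_d = H/2 = 4.35 m (double drainage).
T_v = c_v·t/H_d² = 1.8×5.5/4.35² = 0.52319.
T_v = 0.52319 corresponds to the U > 60% branch:
U = 1 − 10^((1.781 − T_v)/0.933)/100 = 0.7771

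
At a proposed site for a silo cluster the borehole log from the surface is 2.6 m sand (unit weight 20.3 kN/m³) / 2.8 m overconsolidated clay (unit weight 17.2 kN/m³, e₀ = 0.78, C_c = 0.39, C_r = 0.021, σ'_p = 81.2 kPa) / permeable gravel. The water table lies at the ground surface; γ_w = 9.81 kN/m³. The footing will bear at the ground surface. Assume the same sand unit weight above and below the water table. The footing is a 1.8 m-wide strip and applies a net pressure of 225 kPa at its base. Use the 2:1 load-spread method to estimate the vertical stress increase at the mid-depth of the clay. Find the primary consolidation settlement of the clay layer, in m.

Mid-depth of clay below the ground surface: z = 2.6 + 2.8/2 = 4 m.
Total vertical stress at mid-clay: σ_v = 20.3×2.6 + 17.2×1.4 = 76.86 kPa.
Pore pressure: u = 9.81×(4 − 0) = 39.24 kPa.
Initial effective stress: σ'_0 = σ_v − u = 76.86 − 39.24 = 37.62 kPa.
Stress increase at mid-clay by the 2:1 spreading method:
Δσ = qB/(B+z) = 225×1.8/(1.8+4) = 69.828 kPa
Final effective stress: σ'_f = 37.62 + 69.828 = 107.45 kPa.
σ'_f = 107.45 > σ'_p = 81.2 kPa, so the stress path crosses the preconsolidation pressure — recompression up to σ'_p, then virgin compression beyond:
S_c = H/(1+e₀)·[C_r·log₁₀(σ'_p/σ'_0) + C_c·log₁₀(σ'_f/σ'_p)]
    = 2.8/1.78 × [0.021×log₁₀(81.2/37.62) + 0.39×log₁₀(107.45/81.2)]
    = 1.573 × [0.0070169 + 0.047444] = 0.08567 m

S_c ≈ 0.0857 m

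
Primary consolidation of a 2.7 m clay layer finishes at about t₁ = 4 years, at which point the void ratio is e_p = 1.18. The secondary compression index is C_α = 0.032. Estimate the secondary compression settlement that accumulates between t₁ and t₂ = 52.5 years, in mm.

S_s ≈ 44.3 mm

Secondary compression: S_s = C_α·H/(1+e_p)·log₁₀(t₂/t₁)
S_s = 0.032×2.7/(1+1.18)×log₁₀(52.5/4)
    = 0.03963 × 1.118 = 0.04431 m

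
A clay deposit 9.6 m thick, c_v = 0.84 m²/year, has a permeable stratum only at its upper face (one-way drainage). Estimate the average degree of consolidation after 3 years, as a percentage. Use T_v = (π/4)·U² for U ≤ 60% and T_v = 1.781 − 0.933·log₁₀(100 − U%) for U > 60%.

U ≈ 18.7 %

Drainage path length: H_d = H = 9.6 m (single drainage).
T_v = c_v·t/H_d² = 0.84×3/9.6² = 0.027344.
T_v = 0.027344 corresponds to the U ≤ 60% branch:
U = √(4T_v/π) = 0.1866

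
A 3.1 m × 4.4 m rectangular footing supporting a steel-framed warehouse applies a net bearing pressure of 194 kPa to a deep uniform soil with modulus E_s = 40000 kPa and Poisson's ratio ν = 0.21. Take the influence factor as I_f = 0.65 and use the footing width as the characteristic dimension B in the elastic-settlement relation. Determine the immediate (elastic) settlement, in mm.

Immediate (elastic) settlement: S_e = q·B·(1−ν²)/E_s · I_f.
S_e = 194 × 3.1 × (1 − 0.21²) / 40000 × 0.65
    = 194 × 3.1 × 0.9559 / 40000 × 0.65
    = 0.009342 m = 9.342 mm

S_e ≈ 9.34 mm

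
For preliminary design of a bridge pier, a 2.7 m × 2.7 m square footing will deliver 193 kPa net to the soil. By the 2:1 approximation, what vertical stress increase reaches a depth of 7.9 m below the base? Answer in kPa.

By the 2:1 method the load spreads at 1 horizontal : 2 vertical, so at depth z the loaded area has grown by z in each plan dimension:
Δσ = qBL/((B+z)(L+z)) = 193×2.7×2.7/((2.7+7.9)(2.7+7.9)) = 12.522 kPa

Δσ_z ≈ 12.5 kPa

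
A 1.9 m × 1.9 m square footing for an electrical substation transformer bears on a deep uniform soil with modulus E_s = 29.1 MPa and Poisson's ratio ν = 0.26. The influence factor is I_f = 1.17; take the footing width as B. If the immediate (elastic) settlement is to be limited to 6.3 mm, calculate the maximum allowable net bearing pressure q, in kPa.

q ≈ 88.4 kPa

E_s = 29.1 MPa = 29100 kPa.
S_e = q·B·(1−ν²)/E_s · I_f  ⇒  q = S_e·E_s / (B·(1−ν²)·I_f).
q = 0.0063 × 29100 / (1.9 × 0.9324 × 1.17) = 88.45 kPa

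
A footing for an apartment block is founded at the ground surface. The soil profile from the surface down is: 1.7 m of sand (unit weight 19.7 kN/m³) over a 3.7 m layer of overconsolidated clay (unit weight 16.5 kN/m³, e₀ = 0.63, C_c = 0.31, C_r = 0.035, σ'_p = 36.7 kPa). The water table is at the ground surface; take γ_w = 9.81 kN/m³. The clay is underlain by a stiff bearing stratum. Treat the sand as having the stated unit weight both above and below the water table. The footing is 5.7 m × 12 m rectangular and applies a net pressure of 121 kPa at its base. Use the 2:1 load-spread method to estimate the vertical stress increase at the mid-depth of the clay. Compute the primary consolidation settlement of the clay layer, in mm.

S_c ≈ 271 mm

Mid-depth of clay below the ground surface: z = 1.7 + 3.7/2 = 3.55 m.
Total vertical stress at mid-clay: σ_v = 19.7×1.7 + 16.5×1.85 = 64.015 kPa.
Pore pressure: u = 9.81×(3.55 − 0) = 34.825 kPa.
Initial effective stress: σ'_0 = σ_v − u = 64.015 − 34.825 = 29.19 kPa.
Stress increase at mid-clay by the 2:1 spreading method:
Δσ = qBL/((B+z)(L+z)) = 121×5.7×12/((5.7+3.55)(12+3.55)) = 57.54 kPa
Final effective stress: σ'_f = 29.19 + 57.54 = 86.73 kPa.
σ'_f = 86.73 > σ'_p = 36.7 kPa, so the stress path crosses the preconsolidation pressure — recompression up to σ'_p, then virgin compression beyond:
S_c = H/(1+e₀)·[C_r·log₁₀(σ'_p/σ'_0) + C_c·log₁₀(σ'_f/σ'_p)]
    = 3.7/1.63 × [0.035×log₁₀(36.7/29.19) + 0.31×log₁₀(86.73/36.7)]
    = 2.2699 × [0.0034801 + 0.11579] = 0.2707 m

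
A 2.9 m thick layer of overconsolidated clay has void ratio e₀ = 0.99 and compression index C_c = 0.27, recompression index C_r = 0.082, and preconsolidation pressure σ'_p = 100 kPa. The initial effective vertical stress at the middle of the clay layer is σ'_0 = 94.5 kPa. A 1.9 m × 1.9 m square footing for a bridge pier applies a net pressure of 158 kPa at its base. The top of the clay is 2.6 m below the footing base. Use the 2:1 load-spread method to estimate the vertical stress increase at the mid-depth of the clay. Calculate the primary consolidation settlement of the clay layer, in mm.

S_c ≈ 20.2 mm

Mid-depth of clay below the footing base: z = 2.6 + 2.9/2 = 4.05 m.
Stress increase at mid-clay by the 2:1 spreading method:
Δσ = qBL/((B+z)(L+z)) = 158×1.9×1.9/((1.9+4.05)(1.9+4.05)) = 16.111 kPa
Final effective stress: σ'_f = 94.5 + 16.111 = 110.61 kPa.
σ'_f = 110.61 > σ'_p = 100 kPa, so the stress path crosses the preconsolidation pressure — recompression up to σ'_p, then virgin compression beyond:
S_c = H/(1+e₀)·[C_r·log₁₀(σ'_p/σ'_0) + C_c·log₁₀(σ'_f/σ'_p)]
    = 2.9/1.99 × [0.082×log₁₀(100/94.5) + 0.27×log₁₀(110.61/100)]
    = 1.4573 × [0.0020146 + 0.011824] = 0.02017 m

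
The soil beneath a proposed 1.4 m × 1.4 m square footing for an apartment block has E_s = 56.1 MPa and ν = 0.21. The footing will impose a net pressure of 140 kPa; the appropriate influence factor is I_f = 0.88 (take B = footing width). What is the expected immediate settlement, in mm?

Immediate (elastic) settlement: S_e = q·B·(1−ν²)/E_s · I_f.
E_s = 56.1 MPa = 56100 kPa.
S_e = 140 × 1.4 × (1 − 0.21²) / 56100 × 0.88
    = 140 × 1.4 × 0.9559 / 56100 × 0.88
    = 0.002939 m = 2.939 mm

S_e ≈ 2.94 mm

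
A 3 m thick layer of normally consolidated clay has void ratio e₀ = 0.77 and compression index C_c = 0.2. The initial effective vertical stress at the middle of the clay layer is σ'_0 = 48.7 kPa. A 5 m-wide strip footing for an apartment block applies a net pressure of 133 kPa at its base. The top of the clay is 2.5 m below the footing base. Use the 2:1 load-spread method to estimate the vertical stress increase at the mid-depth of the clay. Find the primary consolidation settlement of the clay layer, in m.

S_c ≈ 0.136 m

Mid-depth of clay below the footing base: z = 2.5 + 3/2 = 4 m.
Stress increase at mid-clay by the 2:1 spreading method:
Δσ = qB/(B+z) = 133×5/(5+4) = 73.889 kPa
Final effective stress: σ'_f = σ'_0 + Δσ = 48.7 + 73.889 = 122.59 kPa.
Normally consolidated clay, so the full stress increment lies on the virgin compression line:
S_c = C_c·H/(1+e₀)·log₁₀(σ'_f/σ'_0) = 0.2×3/(1+0.77)×log₁₀(122.59/48.7)
    = 0.33898 × 0.40093 = 0.1359 m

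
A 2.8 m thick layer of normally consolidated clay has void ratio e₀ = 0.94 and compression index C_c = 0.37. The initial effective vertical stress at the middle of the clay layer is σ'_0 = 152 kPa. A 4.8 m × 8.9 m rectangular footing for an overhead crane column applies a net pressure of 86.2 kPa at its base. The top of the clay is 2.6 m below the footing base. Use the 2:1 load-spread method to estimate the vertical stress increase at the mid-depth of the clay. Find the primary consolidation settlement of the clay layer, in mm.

S_c ≈ 44.9 mm

Mid-depth of clay below the footing base: z = 2.6 + 2.8/2 = 4 m.
Stress increase at mid-clay by the 2:1 spreading method:
Δσ = qBL/((B+z)(L+z)) = 86.2×4.8×8.9/((4.8+4)(8.9+4)) = 32.439 kPa
Final effective stress: σ'_f = σ'_0 + Δσ = 152 + 32.439 = 184.44 kPa.
Normally consolidated clay, so the full stress increment lies on the virgin compression line:
S_c = C_c·H/(1+e₀)·log₁₀(σ'_f/σ'_0) = 0.37×2.8/(1+0.94)×log₁₀(184.44/152)
    = 0.53402 × 0.084012 = 0.04486 m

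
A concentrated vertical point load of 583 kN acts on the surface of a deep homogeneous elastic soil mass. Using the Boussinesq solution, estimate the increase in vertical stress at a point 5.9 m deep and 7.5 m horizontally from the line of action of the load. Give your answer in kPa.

Δσ_z ≈ 0.723 kPa

Boussinesq vertical stress below a point load on an elastic half-space:
Δσ_z = 3P/(2πz²) · [1 + (r/z)²]^(−5/2)
r/z = 7.5/5.9 = 1.2712; [1+(r/z)²]^(−5/2) = 0.090353.
Δσ_z = 3×583/(2π×5.9²) × 0.090353 = 7.9966 × 0.090353 = 0.7225 kPa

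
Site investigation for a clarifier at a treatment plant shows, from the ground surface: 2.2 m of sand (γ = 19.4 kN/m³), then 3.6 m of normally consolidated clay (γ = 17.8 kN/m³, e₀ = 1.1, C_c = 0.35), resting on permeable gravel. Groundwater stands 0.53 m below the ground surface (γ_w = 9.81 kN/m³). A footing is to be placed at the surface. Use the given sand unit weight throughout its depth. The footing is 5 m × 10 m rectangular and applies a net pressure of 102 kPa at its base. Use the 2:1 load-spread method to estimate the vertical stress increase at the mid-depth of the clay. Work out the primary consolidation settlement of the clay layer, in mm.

S_c ≈ 180 mm

Mid-depth of clay below the ground surface: z = 2.2 + 3.6/2 = 4 m.
Total vertical stress at mid-clay: σ_v = 19.4×2.2 + 17.8×1.8 = 74.72 kPa.
Pore pressure: u = 9.81×(4 − 0.53) = 34.041 kPa.
Initial effective stress: σ'_0 = σ_v − u = 74.72 − 34.041 = 40.679 kPa.
Stress increase at mid-clay by the 2:1 spreading method:
Δσ = qBL/((B+z)(L+z)) = 102×5×10/((5+4)(10+4)) = 40.476 kPa
Final effective stress: σ'_f = σ'_0 + Δσ = 40.679 + 40.476 = 81.155 kPa.
Normally consolidated clay, so the full stress increment lies on the virgin compression line:
S_c = C_c·H/(1+e₀)·log₁₀(σ'_f/σ'_0) = 0.35×3.6/(1+1.1)×log₁₀(81.155/40.679)
    = 0.6 × 0.29995 = 0.18 m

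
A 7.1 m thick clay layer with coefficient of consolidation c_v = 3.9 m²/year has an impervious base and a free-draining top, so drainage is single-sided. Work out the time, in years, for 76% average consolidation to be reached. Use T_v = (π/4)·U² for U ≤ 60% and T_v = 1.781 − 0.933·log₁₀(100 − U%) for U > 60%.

t ≈ 6.38 years

Drainage path length: H_d = H = 7.1 m (single drainage).
U > 60%: T_v = 1.781 − 0.933·log₁₀(100 − 76) = 0.49326.
t = T_v·H_d²/c_v = 0.49326×7.1²/3.9 = 6.376 years.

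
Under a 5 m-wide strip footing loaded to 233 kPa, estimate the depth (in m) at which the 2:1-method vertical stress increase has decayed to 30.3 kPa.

z ≈ 33.4 m

2:1 spreading — at depth z the loaded area has grown by z in each plan dimension:
qB/(B+z) = Δσ_z ⇒ z = qB/Δσ_z − B = 233×5/30.3 − 5 = 33.45 m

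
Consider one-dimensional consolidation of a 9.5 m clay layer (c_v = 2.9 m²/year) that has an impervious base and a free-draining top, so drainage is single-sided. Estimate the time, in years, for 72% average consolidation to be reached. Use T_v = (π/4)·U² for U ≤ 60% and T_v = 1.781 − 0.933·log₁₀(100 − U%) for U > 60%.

Drainage path length: H_d = H = 9.5 m (single drainage).
U > 60%: T_v = 1.781 − 0.933·log₁₀(100 − 72) = 0.4308.
t = T_v·H_d²/c_v = 0.4308×9.5²/2.9 = 13.41 years.

t ≈ 13.4 years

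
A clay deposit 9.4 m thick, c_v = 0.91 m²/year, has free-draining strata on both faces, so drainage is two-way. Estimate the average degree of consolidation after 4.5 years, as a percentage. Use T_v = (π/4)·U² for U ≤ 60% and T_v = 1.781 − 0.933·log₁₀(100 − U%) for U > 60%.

Drainage path length: H_d = H/2 = 4.7 m (double drainage).
T_v = c_v·t/H_d² = 0.91×4.5/4.7² = 0.18538.
T_v = 0.18538 corresponds to the U ≤ 60% branch:
U = √(4T_v/π) = 0.4858

U ≈ 48.6 %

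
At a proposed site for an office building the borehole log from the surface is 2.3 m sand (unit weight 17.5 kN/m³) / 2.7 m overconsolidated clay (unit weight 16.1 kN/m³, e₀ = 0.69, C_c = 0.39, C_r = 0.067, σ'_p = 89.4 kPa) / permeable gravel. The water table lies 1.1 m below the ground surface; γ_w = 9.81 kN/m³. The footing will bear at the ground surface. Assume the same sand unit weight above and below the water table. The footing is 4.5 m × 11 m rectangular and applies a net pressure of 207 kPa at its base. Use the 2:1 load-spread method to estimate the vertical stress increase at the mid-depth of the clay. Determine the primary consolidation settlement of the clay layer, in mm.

Mid-depth of clay below the ground surface: z = 2.3 + 2.7/2 = 3.65 m.
Total vertical stress at mid-clay: σ_v = 17.5×2.3 + 16.1×1.35 = 61.985 kPa.
Pore pressure: u = 9.81×(3.65 − 1.1) = 25.015 kPa.
Initial effective stress: σ'_0 = σ_v − u = 61.985 − 25.015 = 36.97 kPa.
Stress increase at mid-clay by the 2:1 spreading method:
Δσ = qBL/((B+z)(L+z)) = 207×4.5×11/((4.5+3.65)(11+3.65)) = 85.818 kPa
Final effective stress: σ'_f = 36.97 + 85.818 = 122.79 kPa.
σ'_f = 122.79 > σ'_p = 89.4 kPa, so the stress path crosses the preconsolidation pressure — recompression up to σ'_p, then virgin compression beyond:
S_c = H/(1+e₀)·[C_r·log₁₀(σ'_p/σ'_0) + C_c·log₁₀(σ'_f/σ'_p)]
    = 2.7/1.69 × [0.067×log₁₀(89.4/36.97) + 0.39×log₁₀(122.79/89.4)]
    = 1.5976 × [0.025694 + 0.053752] = 0.1269 m

S_c ≈ 127 mm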